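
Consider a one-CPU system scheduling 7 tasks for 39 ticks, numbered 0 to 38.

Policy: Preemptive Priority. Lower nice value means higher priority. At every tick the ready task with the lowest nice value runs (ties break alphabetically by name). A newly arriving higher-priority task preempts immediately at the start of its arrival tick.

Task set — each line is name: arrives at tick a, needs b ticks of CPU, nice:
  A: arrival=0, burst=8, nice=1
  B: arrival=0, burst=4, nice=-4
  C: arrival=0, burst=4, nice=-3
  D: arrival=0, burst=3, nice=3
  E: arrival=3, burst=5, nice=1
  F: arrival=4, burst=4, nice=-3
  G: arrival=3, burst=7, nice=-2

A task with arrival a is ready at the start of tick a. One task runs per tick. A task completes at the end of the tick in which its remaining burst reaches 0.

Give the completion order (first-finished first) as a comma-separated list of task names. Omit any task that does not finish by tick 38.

t=0: ready={A,B,C,D} → run B
t=1: ready={A,B,C,D} → run B
t=2: ready={A,B,C,D} → run B
t=3: ready={A,B,C,D,E,G} → run B
t=4: ready={A,C,D,E,F,G} → run C
t=5: ready={A,C,D,E,F,G} → run C
t=6: ready={A,C,D,E,F,G} → run C
t=7: ready={A,C,D,E,F,G} → run C
t=8: ready={A,D,E,F,G} → run F
t=9: ready={A,D,E,F,G} → run F
t=10: ready={A,D,E,F,G} → run F
t=11: ready={A,D,E,F,G} → run F
t=12: ready={A,D,E,G} → run G
t=13: ready={A,D,E,G} → run G
t=14: ready={A,D,E,G} → run G
t=15: ready={A,D,E,G} → run G
t=16: ready={A,D,E,G} → run G
t=17: ready={A,D,E,G} → run G
t=18: ready={A,D,E,G} → run G
t=19: ready={A,D,E} → run A
t=20: ready={A,D,E} → run A
t=21: ready={A,D,E} → run A
t=22: ready={A,D,E} → run A
t=23: ready={A,D,E} → run A
t=24: ready={A,D,E} → run A
t=25: ready={A,D,E} → run A
t=26: ready={A,D,E} → run A
t=27: ready={D,E} → run E
t=28: ready={D,E} → run E
t=29: ready={D,E} → run E
t=30: ready={D,E} → run E
t=31: ready={D,E} → run E
t=32: ready={D} → run D
t=33: ready={D} → run D
t=34: ready={D} → run D
t=35: (idle)
t=36: (idle)
t=37: (idle)
t=38: (idle)

completion order = B, C, F, G, A, E, D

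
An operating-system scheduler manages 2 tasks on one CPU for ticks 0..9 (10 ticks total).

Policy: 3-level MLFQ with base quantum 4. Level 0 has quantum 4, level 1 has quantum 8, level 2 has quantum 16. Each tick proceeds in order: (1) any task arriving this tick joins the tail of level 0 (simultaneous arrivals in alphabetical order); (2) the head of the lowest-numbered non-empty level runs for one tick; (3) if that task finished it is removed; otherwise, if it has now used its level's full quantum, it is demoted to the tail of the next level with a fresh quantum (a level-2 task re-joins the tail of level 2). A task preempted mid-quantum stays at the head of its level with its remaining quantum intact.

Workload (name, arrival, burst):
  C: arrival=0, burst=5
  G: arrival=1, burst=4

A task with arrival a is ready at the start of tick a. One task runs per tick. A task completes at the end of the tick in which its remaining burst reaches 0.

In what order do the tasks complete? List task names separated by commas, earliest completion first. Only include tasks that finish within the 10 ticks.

t=0: L0/L1/L2 = C/-/- → run C
t=1: L0/L1/L2 = CG/-/- → run C
t=2: L0/L1/L2 = CG/-/- → run C
t=3: L0/L1/L2 = CG/-/- → run C
t=4: L0/L1/L2 = G/C/- → run G
t=5: L0/L1/L2 = G/C/- → run G
t=6: L0/L1/L2 = G/C/- → run G
t=7: L0/L1/L2 = G/C/- → run G
t=8: L0/L1/L2 = -/C/- → run C
t=9: (idle)

completion order = G, C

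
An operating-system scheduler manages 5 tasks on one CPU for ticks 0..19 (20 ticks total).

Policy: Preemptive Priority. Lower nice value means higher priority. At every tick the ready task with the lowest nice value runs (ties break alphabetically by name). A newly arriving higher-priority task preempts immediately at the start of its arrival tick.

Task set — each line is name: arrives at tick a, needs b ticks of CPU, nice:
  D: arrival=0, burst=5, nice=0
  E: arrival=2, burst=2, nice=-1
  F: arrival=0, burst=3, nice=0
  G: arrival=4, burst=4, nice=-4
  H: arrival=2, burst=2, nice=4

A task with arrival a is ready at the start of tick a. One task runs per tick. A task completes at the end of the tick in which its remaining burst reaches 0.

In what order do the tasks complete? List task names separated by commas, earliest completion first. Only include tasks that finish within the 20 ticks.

t=0: ready={D,F} → run D
t=1: ready={D,F} → run D
t=2: ready={D,E,F,H} → run E
t=3: ready={D,E,F,H} → run E
t=4: ready={D,F,G,H} → run G
t=5: ready={D,F,G,H} → run G
t=6: ready={D,F,G,H} → run G
t=7: ready={D,F,G,H} → run G
t=8: ready={D,F,H} → run D
t=9: ready={D,F,H} → run D
t=10: ready={D,F,H} → run D
t=11: ready={F,H} → run F
t=12: ready={F,H} → run F
t=13: ready={F,H} → run F
t=14: ready={H} → run H
t=15: ready={H} → run H
t=16: (idle)
t=17: (idle)
t=18: (idle)
t=19: (idle)

completion order = E, G, D, F, H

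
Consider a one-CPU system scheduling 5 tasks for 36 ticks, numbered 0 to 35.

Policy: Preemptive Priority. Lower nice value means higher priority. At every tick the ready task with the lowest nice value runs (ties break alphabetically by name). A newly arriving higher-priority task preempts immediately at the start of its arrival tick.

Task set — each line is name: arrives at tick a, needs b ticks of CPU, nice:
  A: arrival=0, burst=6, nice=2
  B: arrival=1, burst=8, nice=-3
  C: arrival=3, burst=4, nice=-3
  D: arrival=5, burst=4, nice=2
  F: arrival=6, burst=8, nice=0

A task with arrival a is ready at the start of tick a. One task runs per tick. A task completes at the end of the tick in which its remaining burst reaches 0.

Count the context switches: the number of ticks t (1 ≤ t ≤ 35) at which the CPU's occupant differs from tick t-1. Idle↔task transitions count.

context switches = 6

t=0: ready={A} → run A
t=1: ready={A,B} → run B
t=2: ready={A,B} → run B
t=3: ready={A,B,C} → run B
t=4: ready={A,B,C} → run B
t=5: ready={A,B,C,D} → run B
t=6: ready={A,B,C,D,F} → run B
t=7: ready={A,B,C,D,F} → run B
t=8: ready={A,B,C,D,F} → run B
t=9: ready={A,C,D,F} → run C
t=10: ready={A,C,D,F} → run C
t=11: ready={A,C,D,F} → run C
t=12: ready={A,C,D,F} → run C
t=13: ready={A,D,F} → run F
t=14: ready={A,D,F} → run F
t=15: ready={A,D,F} → run F
t=16: ready={A,D,F} → run F
t=17: ready={A,D,F} → run F
t=18: ready={A,D,F} → run F
t=19: ready={A,D,F} → run F
t=20: ready={A,D,F} → run F
t=21: ready={A,D} → run A
t=22: ready={A,D} → run A
t=23: ready={A,D} → run A
t=24: ready={A,D} → run A
t=25: ready={A,D} → run A
t=26: ready={D} → run D
t=27: ready={D} → run D
t=28: ready={D} → run D
t=29: ready={D} → run D
t=30: (idle)
t=31: (idle)
t=32: (idle)
t=33: (idle)
t=34: (idle)
t=35: (idle)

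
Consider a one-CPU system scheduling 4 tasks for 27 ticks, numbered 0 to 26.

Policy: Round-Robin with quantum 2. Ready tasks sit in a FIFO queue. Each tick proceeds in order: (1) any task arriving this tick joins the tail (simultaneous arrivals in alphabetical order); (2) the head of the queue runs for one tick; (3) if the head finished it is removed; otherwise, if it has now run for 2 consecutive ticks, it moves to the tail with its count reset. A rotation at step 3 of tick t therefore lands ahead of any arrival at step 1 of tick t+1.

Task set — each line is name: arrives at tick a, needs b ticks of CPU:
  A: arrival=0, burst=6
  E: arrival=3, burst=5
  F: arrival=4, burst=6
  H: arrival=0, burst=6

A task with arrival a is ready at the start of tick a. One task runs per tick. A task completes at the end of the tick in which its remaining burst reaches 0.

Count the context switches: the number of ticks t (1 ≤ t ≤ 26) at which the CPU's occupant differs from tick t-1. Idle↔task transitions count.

context switches = 12

t=0: queue=[A,H] q_used=0 → run A
t=1: queue=[A,H] q_used=1 → run A
t=2: queue=[H,A] q_used=0 → run H
t=3: queue=[H,A,E] q_used=1 → run H
t=4: queue=[A,E,H,F] q_used=0 → run A
t=5: queue=[A,E,H,F] q_used=1 → run A
t=6: queue=[E,H,F,A] q_used=0 → run E
t=7: queue=[E,H,F,A] q_used=1 → run E
t=8: queue=[H,F,A,E] q_used=0 → run H
t=9: queue=[H,F,A,E] q_used=1 → run H
t=10: queue=[F,A,E,H] q_used=0 → run F
t=11: queue=[F,A,E,H] q_used=1 → run F
t=12: queue=[A,E,H,F] q_used=0 → run A
t=13: queue=[A,E,H,F] q_used=1 → run A
t=14: queue=[E,H,F] q_used=0 → run E
t=15: queue=[E,H,F] q_used=1 → run E
t=16: queue=[H,F,E] q_used=0 → run H
t=17: queue=[H,F,E] q_used=1 → run H
t=18: queue=[F,E] q_used=0 → run F
t=19: queue=[F,E] q_used=1 → run F
t=20: queue=[E,F] q_used=0 → run E
t=21: queue=[F] q_used=0 → run F
t=22: queue=[F] q_used=1 → run F
t=23: (idle)
t=24: (idle)
t=25: (idle)
t=26: (idle)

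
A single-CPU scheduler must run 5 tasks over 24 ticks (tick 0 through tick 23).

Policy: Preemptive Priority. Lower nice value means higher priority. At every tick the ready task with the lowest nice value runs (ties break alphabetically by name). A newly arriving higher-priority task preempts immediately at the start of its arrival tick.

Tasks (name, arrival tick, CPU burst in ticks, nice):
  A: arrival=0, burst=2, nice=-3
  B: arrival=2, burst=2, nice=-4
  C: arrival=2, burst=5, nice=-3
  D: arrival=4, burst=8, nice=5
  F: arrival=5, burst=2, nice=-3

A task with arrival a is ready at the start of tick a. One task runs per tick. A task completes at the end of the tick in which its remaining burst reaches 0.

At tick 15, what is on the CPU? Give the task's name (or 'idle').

running at tick 15 = D

t=0: ready={A} → run A
t=1: ready={A} → run A
t=2: ready={B,C} → run B
t=3: ready={B,C} → run B
t=4: ready={C,D} → run C
t=5: ready={C,D,F} → run C
t=6: ready={C,D,F} → run C
t=7: ready={C,D,F} → run C
t=8: ready={C,D,F} → run C
t=9: ready={D,F} → run F
t=10: ready={D,F} → run F
t=11: ready={D} → run D
t=12: ready={D} → run D
t=13: ready={D} → run D
t=14: ready={D} → run D
t=15: ready={D} → run D
t=16: ready={D} → run D
t=17: ready={D} → run D
t=18: ready={D} → run D
t=19: (idle)
t=20: (idle)
t=21: (idle)
t=22: (idle)
t=23: (idle)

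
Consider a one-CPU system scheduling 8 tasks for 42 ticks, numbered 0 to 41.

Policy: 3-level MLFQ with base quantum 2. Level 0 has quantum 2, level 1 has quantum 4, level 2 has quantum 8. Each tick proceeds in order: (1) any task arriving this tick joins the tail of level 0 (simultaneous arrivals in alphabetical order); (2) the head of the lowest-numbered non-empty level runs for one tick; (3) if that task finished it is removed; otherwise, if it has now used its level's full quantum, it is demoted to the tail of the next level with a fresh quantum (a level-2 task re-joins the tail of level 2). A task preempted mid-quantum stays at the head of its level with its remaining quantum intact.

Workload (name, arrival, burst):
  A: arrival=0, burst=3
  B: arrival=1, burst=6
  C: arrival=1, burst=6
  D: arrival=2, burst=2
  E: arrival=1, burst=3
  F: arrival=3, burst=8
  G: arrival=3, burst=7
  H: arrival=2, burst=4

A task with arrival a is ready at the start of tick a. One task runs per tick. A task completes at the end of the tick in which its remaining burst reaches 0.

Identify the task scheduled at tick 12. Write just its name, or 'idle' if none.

running at tick 12 = F

t=0: L0/L1/L2 = A/-/- → run A
t=1: L0/L1/L2 = ABCE/-/- → run A
t=2: L0/L1/L2 = BCEDH/A/- → run B
t=3: L0/L1/L2 = BCEDHFG/A/- → run B
t=4: L0/L1/L2 = CEDHFG/AB/- → run C
t=5: L0/L1/L2 = CEDHFG/AB/- → run C
t=6: L0/L1/L2 = EDHFG/ABC/- → run E
t=7: L0/L1/L2 = EDHFG/ABC/- → run E
t=8: L0/L1/L2 = DHFG/ABCE/- → run D
t=9: L0/L1/L2 = DHFG/ABCE/- → run D
t=10: L0/L1/L2 = HFG/ABCE/- → run H
t=11: L0/L1/L2 = HFG/ABCE/- → run H
t=12: L0/L1/L2 = FG/ABCEH/- → run F
t=13: L0/L1/L2 = FG/ABCEH/- → run F
t=14: L0/L1/L2 = G/ABCEHF/- → run G
t=15: L0/L1/L2 = G/ABCEHF/- → run G
t=16: L0/L1/L2 = -/ABCEHFG/- → run A
t=17: L0/L1/L2 = -/BCEHFG/- → run B
t=18: L0/L1/L2 = -/BCEHFG/- → run B
t=19: L0/L1/L2 = -/BCEHFG/- → run B
t=20: L0/L1/L2 = -/BCEHFG/- → run B
t=21: L0/L1/L2 = -/CEHFG/- → run C
t=22: L0/L1/L2 = -/CEHFG/- → run C
t=23: L0/L1/L2 = -/CEHFG/- → run C
t=24: L0/L1/L2 = -/CEHFG/- → run C
t=25: L0/L1/L2 = -/EHFG/- → run E
t=26: L0/L1/L2 = -/HFG/- → run H
t=27: L0/L1/L2 = -/HFG/- → run H
t=28: L0/L1/L2 = -/FG/- → run F
t=29: L0/L1/L2 = -/FG/- → run F
t=30: L0/L1/L2 = -/FG/- → run F
t=31: L0/L1/L2 = -/FG/- → run F
t=32: L0/L1/L2 = -/G/F → run G
t=33: L0/L1/L2 = -/G/F → run G
t=34: L0/L1/L2 = -/G/F → run G
t=35: L0/L1/L2 = -/G/F → run G
t=36: L0/L1/L2 = -/-/FG → run F
t=37: L0/L1/L2 = -/-/FG → run F
t=38: L0/L1/L2 = -/-/G → run G
t=39: (idle)
t=40: (idle)
t=41: (idle)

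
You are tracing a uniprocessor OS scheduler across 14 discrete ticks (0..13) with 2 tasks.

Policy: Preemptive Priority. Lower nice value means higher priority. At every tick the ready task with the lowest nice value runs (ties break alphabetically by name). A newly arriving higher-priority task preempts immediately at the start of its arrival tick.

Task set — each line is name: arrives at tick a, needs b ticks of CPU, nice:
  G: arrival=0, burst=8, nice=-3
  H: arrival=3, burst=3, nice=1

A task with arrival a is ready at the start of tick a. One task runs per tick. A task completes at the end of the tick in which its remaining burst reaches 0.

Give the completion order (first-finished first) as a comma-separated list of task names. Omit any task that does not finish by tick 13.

completion order = G, H

t=0: ready={G} → run G
t=1: ready={G} → run G
t=2: ready={G} → run G
t=3: ready={G,H} → run G
t=4: ready={G,H} → run G
t=5: ready={G,H} → run G
t=6: ready={G,H} → run G
t=7: ready={G,H} → run G
t=8: ready={H} → run H
t=9: ready={H} → run H
t=10: ready={H} → run H
t=11: (idle)
t=12: (idle)
t=13: (idle)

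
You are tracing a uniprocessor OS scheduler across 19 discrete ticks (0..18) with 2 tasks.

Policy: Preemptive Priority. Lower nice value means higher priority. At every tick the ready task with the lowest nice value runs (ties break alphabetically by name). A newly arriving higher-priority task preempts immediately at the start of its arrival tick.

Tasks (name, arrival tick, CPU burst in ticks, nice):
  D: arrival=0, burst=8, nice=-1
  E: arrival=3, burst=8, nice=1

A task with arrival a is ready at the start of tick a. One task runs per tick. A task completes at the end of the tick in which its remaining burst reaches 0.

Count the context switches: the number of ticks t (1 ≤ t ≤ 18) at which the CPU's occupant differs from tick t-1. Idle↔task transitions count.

context switches = 2

t=0: ready={D} → run D
t=1: ready={D} → run D
t=2: ready={D} → run D
t=3: ready={D,E} → run D
t=4: ready={D,E} → run D
t=5: ready={D,E} → run D
t=6: ready={D,E} → run D
t=7: ready={D,E} → run D
t=8: ready={E} → run E
t=9: ready={E} → run E
t=10: ready={E} → run E
t=11: ready={E} → run E
t=12: ready={E} → run E
t=13: ready={E} → run E
t=14: ready={E} → run E
t=15: ready={E} → run E
t=16: (idle)
t=17: (idle)
t=18: (idle)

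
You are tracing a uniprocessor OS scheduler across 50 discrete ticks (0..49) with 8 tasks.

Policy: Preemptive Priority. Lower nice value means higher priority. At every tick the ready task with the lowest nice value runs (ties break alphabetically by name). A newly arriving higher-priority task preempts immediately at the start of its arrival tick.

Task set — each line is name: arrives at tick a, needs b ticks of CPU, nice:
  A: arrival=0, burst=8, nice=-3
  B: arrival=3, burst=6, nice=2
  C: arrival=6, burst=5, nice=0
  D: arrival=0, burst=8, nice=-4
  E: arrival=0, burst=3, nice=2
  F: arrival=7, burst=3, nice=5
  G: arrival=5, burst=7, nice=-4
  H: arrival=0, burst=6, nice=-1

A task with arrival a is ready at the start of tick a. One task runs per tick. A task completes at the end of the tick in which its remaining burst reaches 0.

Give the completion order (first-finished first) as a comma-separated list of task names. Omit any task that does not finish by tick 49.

t=0: ready={A,D,E,H} → run D
t=1: ready={A,D,E,H} → run D
t=2: ready={A,D,E,H} → run D
t=3: ready={A,B,D,E,H} → run D
t=4: ready={A,B,D,E,H} → run D
t=5: ready={A,B,D,E,G,H} → run D
t=6: ready={A,B,C,D,E,G,H} → run D
t=7: ready={A,B,C,D,E,F,G,H} → run D
t=8: ready={A,B,C,E,F,G,H} → run G
t=9: ready={A,B,C,E,F,G,H} → run G
t=10: ready={A,B,C,E,F,G,H} → run G
t=11: ready={A,B,C,E,F,G,H} → run G
t=12: ready={A,B,C,E,F,G,H} → run G
t=13: ready={A,B,C,E,F,G,H} → run G
t=14: ready={A,B,C,E,F,G,H} → run G
t=15: ready={A,B,C,E,F,H} → run A
t=16: ready={A,B,C,E,F,H} → run A
t=17: ready={A,B,C,E,F,H} → run A
t=18: ready={A,B,C,E,F,H} → run A
t=19: ready={A,B,C,E,F,H} → run A
t=20: ready={A,B,C,E,F,H} → run A
t=21: ready={A,B,C,E,F,H} → run A
t=22: ready={A,B,C,E,F,H} → run A
t=23: ready={B,C,E,F,H} → run H
t=24: ready={B,C,E,F,H} → run H
t=25: ready={B,C,E,F,H} → run H
t=26: ready={B,C,E,F,H} → run H
t=27: ready={B,C,E,F,H} → run H
t=28: ready={B,C,E,F,H} → run H
t=29: ready={B,C,E,F} → run C
t=30: ready={B,C,E,F} → run C
t=31: ready={B,C,E,F} → run C
t=32: ready={B,C,E,F} → run C
t=33: ready={B,C,E,F} → run C
t=34: ready={B,E,F} → run B
t=35: ready={B,E,F} → run B
t=36: ready={B,E,F} → run B
t=37: ready={B,E,F} → run B
t=38: ready={B,E,F} → run B
t=39: ready={B,E,F} → run B
t=40: ready={E,F} → run E
t=41: ready={E,F} → run E
t=42: ready={E,F} → run E
t=43: ready={F} → run F
t=44: ready={F} → run F
t=45: ready={F} → run F
t=46: (idle)
t=47: (idle)
t=48: (idle)
t=49: (idle)

completion order = D, G, A, H, C, B, E, F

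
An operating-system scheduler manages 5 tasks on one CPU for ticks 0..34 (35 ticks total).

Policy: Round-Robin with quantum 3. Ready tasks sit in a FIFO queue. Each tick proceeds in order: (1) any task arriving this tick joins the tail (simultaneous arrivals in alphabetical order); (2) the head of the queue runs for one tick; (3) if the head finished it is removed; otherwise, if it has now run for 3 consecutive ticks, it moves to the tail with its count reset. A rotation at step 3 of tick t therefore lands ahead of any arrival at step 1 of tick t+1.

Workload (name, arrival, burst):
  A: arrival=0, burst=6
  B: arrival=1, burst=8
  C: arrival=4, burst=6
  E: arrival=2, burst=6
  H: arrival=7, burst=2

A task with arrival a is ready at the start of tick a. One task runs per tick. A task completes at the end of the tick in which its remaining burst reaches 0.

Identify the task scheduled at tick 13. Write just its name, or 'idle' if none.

t=0: queue=[A] q_used=0 → run A
t=1: queue=[A,B] q_used=1 → run A
t=2: queue=[A,B,E] q_used=2 → run A
t=3: queue=[B,E,A] q_used=0 → run B
t=4: queue=[B,E,A,C] q_used=1 → run B
t=5: queue=[B,E,A,C] q_used=2 → run B
t=6: queue=[E,A,C,B] q_used=0 → run E
t=7: queue=[E,A,C,B,H] q_used=1 → run E
t=8: queue=[E,A,C,B,H] q_used=2 → run E
t=9: queue=[A,C,B,H,E] q_used=0 → run A
t=10: queue=[A,C,B,H,E] q_used=1 → run A
t=11: queue=[A,C,B,H,E] q_used=2 → run A
t=12: queue=[C,B,H,E] q_used=0 → run C
t=13: queue=[C,B,H,E] q_used=1 → run C
t=14: queue=[C,B,H,E] q_used=2 → run C
t=15: queue=[B,H,E,C] q_used=0 → run B
t=16: queue=[B,H,E,C] q_used=1 → run B
t=17: queue=[B,H,E,C] q_used=2 → run B
t=18: queue=[H,E,C,B] q_used=0 → run H
t=19: queue=[H,E,C,B] q_used=1 → run H
t=20: queue=[E,C,B] q_used=0 → run E
t=21: queue=[E,C,B] q_used=1 → run E
t=22: queue=[E,C,B] q_used=2 → run E
t=23: queue=[C,B] q_used=0 → run C
t=24: queue=[C,B] q_used=1 → run C
t=25: queue=[C,B] q_used=2 → run C
t=26: queue=[B] q_used=0 → run B
t=27: queue=[B] q_used=1 → run B
t=28: (idle)
t=29: (idle)
t=30: (idle)
t=31: (idle)
t=32: (idle)
t=33: (idle)
t=34: (idle)

running at tick 13 = C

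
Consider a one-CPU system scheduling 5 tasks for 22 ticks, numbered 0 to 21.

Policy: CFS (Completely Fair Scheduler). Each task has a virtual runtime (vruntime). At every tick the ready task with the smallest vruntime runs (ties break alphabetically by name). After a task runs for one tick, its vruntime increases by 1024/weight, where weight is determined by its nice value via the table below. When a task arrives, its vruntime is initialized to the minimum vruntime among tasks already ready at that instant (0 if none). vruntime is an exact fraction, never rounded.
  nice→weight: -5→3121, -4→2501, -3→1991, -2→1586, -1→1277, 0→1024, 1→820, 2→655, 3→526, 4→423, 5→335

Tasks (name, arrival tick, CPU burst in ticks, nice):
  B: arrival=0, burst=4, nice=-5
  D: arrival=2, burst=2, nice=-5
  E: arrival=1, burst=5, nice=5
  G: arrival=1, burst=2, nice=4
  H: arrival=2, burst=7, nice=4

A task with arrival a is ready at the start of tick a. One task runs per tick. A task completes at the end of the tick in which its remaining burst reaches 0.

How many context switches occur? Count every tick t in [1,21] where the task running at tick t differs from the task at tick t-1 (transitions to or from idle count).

t=0: vr[B=0] → run B
t=1: vr[B=1024/3121 E=1024/3121 G=1024/3121] → run B
t=2: vr[B=2048/3121 D=1024/3121 E=1024/3121 G=1024/3121 H=1024/3121] → run D
t=3: vr[B=2048/3121 D=2048/3121 E=1024/3121 G=1024/3121 H=1024/3121] → run E
t=4: vr[B=2048/3121 D=2048/3121 E=3538944/1045535 G=1024/3121 H=1024/3121] → run G
t=5: vr[B=2048/3121 D=2048/3121 E=3538944/1045535 G=3629056/1320183 H=1024/3121] → run H
t=6: vr[B=2048/3121 D=2048/3121 E=3538944/1045535 G=3629056/1320183 H=3629056/1320183] → run B
t=7: vr[B=3072/3121 D=2048/3121 E=3538944/1045535 G=3629056/1320183 H=3629056/1320183] → run D
t=8: vr[B=3072/3121 E=3538944/1045535 G=3629056/1320183 H=3629056/1320183] → run B
t=9: vr[E=3538944/1045535 G=3629056/1320183 H=3629056/1320183] → run G
t=10: vr[E=3538944/1045535 H=3629056/1320183] → run H
t=11: vr[E=3538944/1045535 H=6824960/1320183] → run E
t=12: vr[E=6734848/1045535 H=6824960/1320183] → run H
t=13: vr[E=6734848/1045535 H=3340288/440061] → run E
t=14: vr[E=9930752/1045535 H=3340288/440061] → run H
t=15: vr[E=9930752/1045535 H=13216768/1320183] → run E
t=16: vr[E=13126656/1045535 H=13216768/1320183] → run H
t=17: vr[E=13126656/1045535 H=16412672/1320183] → run H
t=18: vr[E=13126656/1045535 H=6536192/440061] → run E
t=19: vr[H=6536192/440061] → run H
t=20: (idle)
t=21: (idle)

context switches = 18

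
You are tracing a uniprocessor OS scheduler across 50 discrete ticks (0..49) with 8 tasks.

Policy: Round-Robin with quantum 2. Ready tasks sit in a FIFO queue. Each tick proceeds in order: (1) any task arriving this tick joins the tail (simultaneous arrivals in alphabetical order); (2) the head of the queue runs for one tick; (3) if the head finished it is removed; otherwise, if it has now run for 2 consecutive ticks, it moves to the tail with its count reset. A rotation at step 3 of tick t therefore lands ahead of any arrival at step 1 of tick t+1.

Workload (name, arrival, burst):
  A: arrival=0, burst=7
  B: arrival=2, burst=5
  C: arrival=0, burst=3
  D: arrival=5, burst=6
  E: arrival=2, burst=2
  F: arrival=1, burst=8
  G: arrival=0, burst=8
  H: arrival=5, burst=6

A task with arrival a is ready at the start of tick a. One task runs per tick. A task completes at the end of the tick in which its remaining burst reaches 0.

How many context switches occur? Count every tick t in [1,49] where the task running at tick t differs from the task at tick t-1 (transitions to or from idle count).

t=0: queue=[A,C,G] q_used=0 → run A
t=1: queue=[A,C,G,F] q_used=1 → run A
t=2: queue=[C,G,F,A,B,E] q_used=0 → run C
t=3: queue=[C,G,F,A,B,E] q_used=1 → run C
t=4: queue=[G,F,A,B,E,C] q_used=0 → run G
t=5: queue=[G,F,A,B,E,C,D,H] q_used=1 → run G
t=6: queue=[F,A,B,E,C,D,H,G] q_used=0 → run F
t=7: queue=[F,A,B,E,C,D,H,G] q_used=1 → run F
t=8: queue=[A,B,E,C,D,H,G,F] q_used=0 → run A
t=9: queue=[A,B,E,C,D,H,G,F] q_used=1 → run A
t=10: queue=[B,E,C,D,H,G,F,A] q_used=0 → run B
t=11: queue=[B,E,C,D,H,G,F,A] q_used=1 → run B
t=12: queue=[E,C,D,H,G,F,A,B] q_used=0 → run E
t=13: queue=[E,C,D,H,G,F,A,B] q_used=1 → run E
t=14: queue=[C,D,H,G,F,A,B] q_used=0 → run C
t=15: queue=[D,H,G,F,A,B] q_used=0 → run D
t=16: queue=[D,H,G,F,A,B] q_used=1 → run D
t=17: queue=[H,G,F,A,B,D] q_used=0 → run H
t=18: queue=[H,G,F,A,B,D] q_used=1 → run H
t=19: queue=[G,F,A,B,D,H] q_used=0 → run G
t=20: queue=[G,F,A,B,D,H] q_used=1 → run G
t=21: queue=[F,A,B,D,H,G] q_used=0 → run F
t=22: queue=[F,A,B,D,H,G] q_used=1 → run F
t=23: queue=[A,B,D,H,G,F] q_used=0 → run A
t=24: queue=[A,B,D,H,G,F] q_used=1 → run A
t=25: queue=[B,D,H,G,F,A] q_used=0 → run B
t=26: queue=[B,D,H,G,F,A] q_used=1 → run B
t=27: queue=[D,H,G,F,A,B] q_used=0 → run D
t=28: queue=[D,H,G,F,A,B] q_used=1 → run D
t=29: queue=[H,G,F,A,B,D] q_used=0 → run H
t=30: queue=[H,G,F,A,B,D] q_used=1 → run H
t=31: queue=[G,F,A,B,D,H] q_used=0 → run G
t=32: queue=[G,F,A,B,D,H] q_used=1 → run G
t=33: queue=[F,A,B,D,H,G] q_used=0 → run F
t=34: queue=[F,A,B,D,H,G] q_used=1 → run F
t=35: queue=[A,B,D,H,G,F] q_used=0 → run A
t=36: queue=[B,D,H,G,F] q_used=0 → run B
t=37: queue=[D,H,G,F] q_used=0 → run D
t=38: queue=[D,H,G,F] q_used=1 → run D
t=39: queue=[H,G,F] q_used=0 → run H
t=40: queue=[H,G,F] q_used=1 → run H
t=41: queue=[G,F] q_used=0 → run G
t=42: queue=[G,F] q_used=1 → run G
t=43: queue=[F] q_used=0 → run F
t=44: queue=[F] q_used=1 → run F
t=45: (idle)
t=46: (idle)
t=47: (idle)
t=48: (idle)
t=49: (idle)

context switches = 24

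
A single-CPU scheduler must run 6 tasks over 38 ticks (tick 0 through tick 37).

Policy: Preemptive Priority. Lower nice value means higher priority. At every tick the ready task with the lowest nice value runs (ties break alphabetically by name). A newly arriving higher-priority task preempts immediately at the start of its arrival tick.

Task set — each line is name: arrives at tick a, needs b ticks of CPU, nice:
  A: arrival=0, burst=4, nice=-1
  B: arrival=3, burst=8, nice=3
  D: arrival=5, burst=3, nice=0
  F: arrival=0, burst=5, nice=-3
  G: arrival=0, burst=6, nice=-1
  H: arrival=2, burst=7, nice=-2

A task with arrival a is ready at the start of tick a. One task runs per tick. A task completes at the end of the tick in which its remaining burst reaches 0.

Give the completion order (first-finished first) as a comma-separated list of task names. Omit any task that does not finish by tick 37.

completion order = F, H, A, G, D, B

t=0: ready={A,F,G} → run F
t=1: ready={A,F,G} → run F
t=2: ready={A,F,G,H} → run F
t=3: ready={A,B,F,G,H} → run F
t=4: ready={A,B,F,G,H} → run F
t=5: ready={A,B,D,G,H} → run H
t=6: ready={A,B,D,G,H} → run H
t=7: ready={A,B,D,G,H} → run H
t=8: ready={A,B,D,G,H} → run H
t=9: ready={A,B,D,G,H} → run H
t=10: ready={A,B,D,G,H} → run H
t=11: ready={A,B,D,G,H} → run H
t=12: ready={A,B,D,G} → run A
t=13: ready={A,B,D,G} → run A
t=14: ready={A,B,D,G} → run A
t=15: ready={A,B,D,G} → run A
t=16: ready={B,D,G} → run G
t=17: ready={B,D,G} → run G
t=18: ready={B,D,G} → run G
t=19: ready={B,D,G} → run G
t=20: ready={B,D,G} → run G
t=21: ready={B,D,G} → run G
t=22: ready={B,D} → run D
t=23: ready={B,D} → run D
t=24: ready={B,D} → run D
t=25: ready={B} → run B
t=26: ready={B} → run B
t=27: ready={B} → run B
t=28: ready={B} → run B
t=29: ready={B} → run B
t=30: ready={B} → run B
t=31: ready={B} → run B
t=32: ready={B} → run B
t=33: (idle)
t=34: (idle)
t=35: (idle)
t=36: (idle)
t=37: (idle)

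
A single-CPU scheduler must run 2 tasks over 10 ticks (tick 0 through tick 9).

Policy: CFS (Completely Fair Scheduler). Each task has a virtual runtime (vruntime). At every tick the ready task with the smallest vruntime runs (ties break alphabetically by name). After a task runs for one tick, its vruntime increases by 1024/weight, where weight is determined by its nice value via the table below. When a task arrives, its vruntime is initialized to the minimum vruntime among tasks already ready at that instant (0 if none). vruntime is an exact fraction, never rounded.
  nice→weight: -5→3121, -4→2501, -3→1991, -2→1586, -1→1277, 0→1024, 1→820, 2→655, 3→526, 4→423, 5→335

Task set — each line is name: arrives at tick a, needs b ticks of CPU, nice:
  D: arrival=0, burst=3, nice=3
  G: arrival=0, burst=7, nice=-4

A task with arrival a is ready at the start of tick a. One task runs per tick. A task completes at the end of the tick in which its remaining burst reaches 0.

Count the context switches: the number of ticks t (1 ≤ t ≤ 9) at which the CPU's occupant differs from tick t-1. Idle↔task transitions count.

t=0: vr[D=0 G=0] → run D
t=1: vr[D=512/263 G=0] → run G
t=2: vr[D=512/263 G=1024/2501] → run G
t=3: vr[D=512/263 G=2048/2501] → run G
t=4: vr[D=512/263 G=3072/2501] → run G
t=5: vr[D=512/263 G=4096/2501] → run G
t=6: vr[D=512/263 G=5120/2501] → run D
t=7: vr[D=1024/263 G=5120/2501] → run G
t=8: vr[D=1024/263 G=6144/2501] → run G
t=9: vr[D=1024/263] → run D

context switches = 4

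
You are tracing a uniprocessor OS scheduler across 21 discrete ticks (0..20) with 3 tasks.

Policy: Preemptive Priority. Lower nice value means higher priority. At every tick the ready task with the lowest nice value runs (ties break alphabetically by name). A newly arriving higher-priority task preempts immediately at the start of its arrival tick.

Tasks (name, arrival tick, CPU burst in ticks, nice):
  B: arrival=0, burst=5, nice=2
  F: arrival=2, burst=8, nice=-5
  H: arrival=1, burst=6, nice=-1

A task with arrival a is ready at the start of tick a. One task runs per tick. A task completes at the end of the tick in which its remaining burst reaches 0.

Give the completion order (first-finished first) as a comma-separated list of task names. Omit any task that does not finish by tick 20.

completion order = F, H, B

t=0: ready={B} → run B
t=1: ready={B,H} → run H
t=2: ready={B,F,H} → run F
t=3: ready={B,F,H} → run F
t=4: ready={B,F,H} → run F
t=5: ready={B,F,H} → run F
t=6: ready={B,F,H} → run F
t=7: ready={B,F,H} → run F
t=8: ready={B,F,H} → run F
t=9: ready={B,F,H} → run F
t=10: ready={B,H} → run H
t=11: ready={B,H} → run H
t=12: ready={B,H} → run H
t=13: ready={B,H} → run H
t=14: ready={B,H} → run H
t=15: ready={B} → run B
t=16: ready={B} → run B
t=17: ready={B} → run B
t=18: ready={B} → run B
t=19: (idle)
t=20: (idle)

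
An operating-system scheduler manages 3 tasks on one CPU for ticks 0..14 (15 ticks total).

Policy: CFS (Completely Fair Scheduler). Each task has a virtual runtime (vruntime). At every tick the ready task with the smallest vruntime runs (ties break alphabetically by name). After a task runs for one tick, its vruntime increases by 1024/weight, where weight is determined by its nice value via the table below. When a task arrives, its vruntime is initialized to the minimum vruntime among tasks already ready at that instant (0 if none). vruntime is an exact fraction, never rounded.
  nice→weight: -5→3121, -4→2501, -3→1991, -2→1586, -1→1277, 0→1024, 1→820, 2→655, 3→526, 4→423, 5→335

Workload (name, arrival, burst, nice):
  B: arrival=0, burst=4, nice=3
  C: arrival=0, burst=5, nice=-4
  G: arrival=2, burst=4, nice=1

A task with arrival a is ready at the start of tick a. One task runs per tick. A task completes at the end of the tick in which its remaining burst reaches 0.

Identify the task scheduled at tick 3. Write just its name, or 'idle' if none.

running at tick 3 = G

t=0: vr[B=0 C=0] → run B
t=1: vr[B=512/263 C=0] → run C
t=2: vr[B=512/263 C=1024/2501 G=1024/2501] → run C
t=3: vr[B=512/263 C=2048/2501 G=1024/2501] → run G
t=4: vr[B=512/263 C=2048/2501 G=20736/12505] → run C
t=5: vr[B=512/263 C=3072/2501 G=20736/12505] → run C
t=6: vr[B=512/263 C=4096/2501 G=20736/12505] → run C
t=7: vr[B=512/263 G=20736/12505] → run G
t=8: vr[B=512/263 G=36352/12505] → run B
t=9: vr[B=1024/263 G=36352/12505] → run G
t=10: vr[B=1024/263 G=51968/12505] → run B
t=11: vr[B=1536/263 G=51968/12505] → run G
t=12: vr[B=1536/263] → run B
t=13: (idle)
t=14: (idle)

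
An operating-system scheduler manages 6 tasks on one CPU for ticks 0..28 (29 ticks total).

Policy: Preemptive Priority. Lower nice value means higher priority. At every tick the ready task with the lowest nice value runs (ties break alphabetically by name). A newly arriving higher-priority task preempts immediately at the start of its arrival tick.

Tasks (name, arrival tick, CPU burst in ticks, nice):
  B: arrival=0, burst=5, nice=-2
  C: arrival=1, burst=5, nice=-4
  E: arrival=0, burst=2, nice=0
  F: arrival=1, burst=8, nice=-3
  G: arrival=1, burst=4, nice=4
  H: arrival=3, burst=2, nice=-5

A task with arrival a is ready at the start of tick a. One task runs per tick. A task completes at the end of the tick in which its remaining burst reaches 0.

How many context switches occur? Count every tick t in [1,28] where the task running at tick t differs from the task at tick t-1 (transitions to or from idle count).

context switches = 8

t=0: ready={B,E} → run B
t=1: ready={B,C,E,F,G} → run C
t=2: ready={B,C,E,F,G} → run C
t=3: ready={B,C,E,F,G,H} → run H
t=4: ready={B,C,E,F,G,H} → run H
t=5: ready={B,C,E,F,G} → run C
t=6: ready={B,C,E,F,G} → run C
t=7: ready={B,C,E,F,G} → run C
t=8: ready={B,E,F,G} → run F
t=9: ready={B,E,F,G} → run F
t=10: ready={B,E,F,G} → run F
t=11: ready={B,E,F,G} → run F
t=12: ready={B,E,F,G} → run F
t=13: ready={B,E,F,G} → run F
t=14: ready={B,E,F,G} → run F
t=15: ready={B,E,F,G} → run F
t=16: ready={B,E,G} → run B
t=17: ready={B,E,G} → run B
t=18: ready={B,E,G} → run B
t=19: ready={B,E,G} → run B
t=20: ready={E,G} → run E
t=21: ready={E,G} → run E
t=22: ready={G} → run G
t=23: ready={G} → run G
t=24: ready={G} → run G
t=25: ready={G} → run G
t=26: (idle)
t=27: (idle)
t=28: (idle)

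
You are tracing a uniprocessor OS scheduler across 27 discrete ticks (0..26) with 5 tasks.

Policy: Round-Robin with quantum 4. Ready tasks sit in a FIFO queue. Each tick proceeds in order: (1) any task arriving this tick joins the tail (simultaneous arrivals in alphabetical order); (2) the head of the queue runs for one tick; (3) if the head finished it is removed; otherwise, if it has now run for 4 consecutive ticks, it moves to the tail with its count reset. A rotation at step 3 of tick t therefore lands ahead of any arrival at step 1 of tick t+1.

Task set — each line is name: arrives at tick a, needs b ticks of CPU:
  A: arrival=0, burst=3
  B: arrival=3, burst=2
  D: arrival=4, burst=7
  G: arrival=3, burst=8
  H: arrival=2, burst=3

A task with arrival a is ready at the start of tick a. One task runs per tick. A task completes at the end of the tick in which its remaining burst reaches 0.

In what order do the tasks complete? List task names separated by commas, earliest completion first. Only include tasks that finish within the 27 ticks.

completion order = A, H, B, G, D

t=0: queue=[A] q_used=0 → run A
t=1: queue=[A] q_used=1 → run A
t=2: queue=[A,H] q_used=2 → run A
t=3: queue=[H,B,G] q_used=0 → run H
t=4: queue=[H,B,G,D] q_used=1 → run H
t=5: queue=[H,B,G,D] q_used=2 → run H
t=6: queue=[B,G,D] q_used=0 → run B
t=7: queue=[B,G,D] q_used=1 → run B
t=8: queue=[G,D] q_used=0 → run G
t=9: queue=[G,D] q_used=1 → run G
t=10: queue=[G,D] q_used=2 → run G
t=11: queue=[G,D] q_used=3 → run G
t=12: queue=[D,G] q_used=0 → run D
t=13: queue=[D,G] q_used=1 → run D
t=14: queue=[D,G] q_used=2 → run D
t=15: queue=[D,G] q_used=3 → run D
t=16: queue=[G,D] q_used=0 → run G
t=17: queue=[G,D] q_used=1 → run G
t=18: queue=[G,D] q_used=2 → run G
t=19: queue=[G,D] q_used=3 → run G
t=20: queue=[D] q_used=0 → run D
t=21: queue=[D] q_used=1 → run D
t=22: queue=[D] q_used=2 → run D
t=23: (idle)
t=24: (idle)
t=25: (idle)
t=26: (idle)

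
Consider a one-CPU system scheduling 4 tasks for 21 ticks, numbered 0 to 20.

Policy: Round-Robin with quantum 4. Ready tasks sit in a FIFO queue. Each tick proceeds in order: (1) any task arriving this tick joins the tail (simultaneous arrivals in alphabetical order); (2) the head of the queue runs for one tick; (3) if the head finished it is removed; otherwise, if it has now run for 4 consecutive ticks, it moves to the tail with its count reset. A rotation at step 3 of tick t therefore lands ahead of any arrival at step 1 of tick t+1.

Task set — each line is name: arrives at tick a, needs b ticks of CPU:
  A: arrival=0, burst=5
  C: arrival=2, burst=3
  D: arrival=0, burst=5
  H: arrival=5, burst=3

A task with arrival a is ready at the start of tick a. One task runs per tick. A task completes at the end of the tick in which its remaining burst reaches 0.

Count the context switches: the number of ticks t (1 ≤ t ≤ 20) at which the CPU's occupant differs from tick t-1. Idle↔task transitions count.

t=0: queue=[A,D] q_used=0 → run A
t=1: queue=[A,D] q_used=1 → run A
t=2: queue=[A,D,C] q_used=2 → run A
t=3: queue=[A,D,C] q_used=3 → run A
t=4: queue=[D,C,A] q_used=0 → run D
t=5: queue=[D,C,A,H] q_used=1 → run D
t=6: queue=[D,C,A,H] q_used=2 → run D
t=7: queue=[D,C,A,H] q_used=3 → run D
t=8: queue=[C,A,H,D] q_used=0 → run C
t=9: queue=[C,A,H,D] q_used=1 → run C
t=10: queue=[C,A,H,D] q_used=2 → run C
t=11: queue=[A,H,D] q_used=0 → run A
t=12: queue=[H,D] q_used=0 → run H
t=13: queue=[H,D] q_used=1 → run H
t=14: queue=[H,D] q_used=2 → run H
t=15: queue=[D] q_used=0 → run D
t=16: (idle)
t=17: (idle)
t=18: (idle)
t=19: (idle)
t=20: (idle)

context switches = 6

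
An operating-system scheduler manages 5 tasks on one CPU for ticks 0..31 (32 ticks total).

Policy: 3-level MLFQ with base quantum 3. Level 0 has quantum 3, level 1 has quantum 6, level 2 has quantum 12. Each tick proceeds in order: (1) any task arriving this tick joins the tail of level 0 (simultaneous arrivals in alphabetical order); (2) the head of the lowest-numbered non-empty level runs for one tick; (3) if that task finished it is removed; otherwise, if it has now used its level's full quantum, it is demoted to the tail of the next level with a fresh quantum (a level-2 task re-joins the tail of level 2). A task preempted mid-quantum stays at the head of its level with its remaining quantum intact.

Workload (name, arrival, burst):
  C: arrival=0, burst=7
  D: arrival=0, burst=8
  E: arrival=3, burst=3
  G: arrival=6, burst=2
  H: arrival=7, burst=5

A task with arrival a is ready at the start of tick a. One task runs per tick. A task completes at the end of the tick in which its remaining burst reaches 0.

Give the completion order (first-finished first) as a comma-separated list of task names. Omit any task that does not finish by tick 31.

t=0: L0/L1/L2 = CD/-/- → run C
t=1: L0/L1/L2 = CD/-/- → run C
t=2: L0/L1/L2 = CD/-/- → run C
t=3: L0/L1/L2 = DE/C/- → run D
t=4: L0/L1/L2 = DE/C/- → run D
t=5: L0/L1/L2 = DE/C/- → run D
t=6: L0/L1/L2 = EG/CD/- → run E
t=7: L0/L1/L2 = EGH/CD/- → run E
t=8: L0/L1/L2 = EGH/CD/- → run E
t=9: L0/L1/L2 = GH/CD/- → run G
t=10: L0/L1/L2 = GH/CD/- → run G
t=11: L0/L1/L2 = H/CD/- → run H
t=12: L0/L1/L2 = H/CD/- → run H
t=13: L0/L1/L2 = H/CD/- → run H
t=14: L0/L1/L2 = -/CDH/- → run C
t=15: L0/L1/L2 = -/CDH/- → run C
t=16: L0/L1/L2 = -/CDH/- → run C
t=17: L0/L1/L2 = -/CDH/- → run C
t=18: L0/L1/L2 = -/DH/- → run D
t=19: L0/L1/L2 = -/DH/- → run D
t=20: L0/L1/L2 = -/DH/- → run D
t=21: L0/L1/L2 = -/DH/- → run D
t=22: L0/L1/L2 = -/DH/- → run D
t=23: L0/L1/L2 = -/H/- → run H
t=24: L0/L1/L2 = -/H/- → run H
t=25: (idle)
t=26: (idle)
t=27: (idle)
t=28: (idle)
t=29: (idle)
t=30: (idle)
t=31: (idle)

completion order = E, G, C, D, H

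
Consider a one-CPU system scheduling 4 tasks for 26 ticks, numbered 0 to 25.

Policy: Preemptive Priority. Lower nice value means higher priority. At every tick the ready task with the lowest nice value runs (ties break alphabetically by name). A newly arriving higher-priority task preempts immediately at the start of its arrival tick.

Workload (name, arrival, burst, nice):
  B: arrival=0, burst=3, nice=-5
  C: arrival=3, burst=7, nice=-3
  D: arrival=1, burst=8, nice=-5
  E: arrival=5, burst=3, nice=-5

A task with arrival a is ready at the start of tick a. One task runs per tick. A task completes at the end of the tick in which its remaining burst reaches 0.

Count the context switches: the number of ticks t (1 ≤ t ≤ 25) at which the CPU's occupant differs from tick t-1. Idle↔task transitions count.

context switches = 4

t=0: ready={B} → run B
t=1: ready={B,D} → run B
t=2: ready={B,D} → run B
t=3: ready={C,D} → run D
t=4: ready={C,D} → run D
t=5: ready={C,D,E} → run D
t=6: ready={C,D,E} → run D
t=7: ready={C,D,E} → run D
t=8: ready={C,D,E} → run D
t=9: ready={C,D,E} → run D
t=10: ready={C,D,E} → run D
t=11: ready={C,E} → run E
t=12: ready={C,E} → run E
t=13: ready={C,E} → run E
t=14: ready={C} → run C
t=15: ready={C} → run C
t=16: ready={C} → run C
t=17: ready={C} → run C
t=18: ready={C} → run C
t=19: ready={C} → run C
t=20: ready={C} → run C
t=21: (idle)
t=22: (idle)
t=23: (idle)
t=24: (idle)
t=25: (idle)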